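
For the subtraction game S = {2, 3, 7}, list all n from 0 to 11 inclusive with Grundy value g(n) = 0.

0, 1, 5, 6, 10, 11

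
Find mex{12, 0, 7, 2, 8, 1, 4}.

The values 0, 1, 2 are all present; 3 is the first non-negative integer missing from the set.

3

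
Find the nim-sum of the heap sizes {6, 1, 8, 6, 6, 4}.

11

Compute the nim-sum pairwise:
6 ⊕ 1 = 7
7 ⊕ 8 = 15
15 ⊕ 6 = 9
9 ⊕ 6 = 15
15 ⊕ 4 = 11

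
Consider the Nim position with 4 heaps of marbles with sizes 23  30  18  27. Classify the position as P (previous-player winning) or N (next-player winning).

Nim-sum: 23 ^ 30 ^ 18 ^ 27 = 0.
The nim-sum is 0, so this is a P-position: the player to move is in a losing position under optimal play.

P-position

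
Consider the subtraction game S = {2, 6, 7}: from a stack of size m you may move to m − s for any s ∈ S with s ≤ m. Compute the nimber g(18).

Grundy values for subtraction set {2, 6, 7}:
k:     0  1  2  3  4  5  6  7  8  9 10 11 12 13 14 15 16 17 18
g(k):  0  0  1  1  0  0  1  1  2  0  3  1  2  0  0  1  1  0  0
So g(18) = 0.

0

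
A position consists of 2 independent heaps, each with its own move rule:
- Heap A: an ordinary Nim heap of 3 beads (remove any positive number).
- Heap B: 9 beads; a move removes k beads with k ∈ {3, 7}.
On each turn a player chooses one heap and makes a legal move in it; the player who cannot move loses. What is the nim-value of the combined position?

Heap A is a plain Nim heap of size 3, so its Grundy value is 3.
For heap B, compute g(0), g(1), … with moves {3, 7}:
g(0) = mex{} = 0
g(1) = mex{} = 0
g(2) = mex{} = 0
g(3) = mex{0} = 1
g(4) = mex{0} = 1
g(5) = mex{0} = 1
g(6) = mex{1} = 0
g(7) = mex{0,1} = 2
g(8) = mex{0,1} = 2
g(9) = mex{0} = 1
So g(9) = 1.
The value of a disjunctive sum is the nim-sum of the parts.
Combined value = 3 XOR 1 = 2.

2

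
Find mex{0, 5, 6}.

0 is in the set but 1 is not, so the mex is 1.

1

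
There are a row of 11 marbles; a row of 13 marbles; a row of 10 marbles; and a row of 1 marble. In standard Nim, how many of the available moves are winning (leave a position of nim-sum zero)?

3

Bitwise XOR of the heap sizes:
  1011  (11)
  1101  (13)
  1010  (10)
  0001  (1)
  ----
  1101  (13)
The overall nim-sum is X = 13. A row of size p has a winning move iff p XOR X < p (reduce it to p XOR X).
  11: 11 XOR 13 = 6 < 11 — winning move (to 6).
  13: 13 XOR 13 = 0 < 13 — winning move (to 0).
  10: 10 XOR 13 = 7 < 10 — winning move (to 7).
  1: 1 XOR 13 = 12 ≥ 1 — no move.
That gives 3 winning moves.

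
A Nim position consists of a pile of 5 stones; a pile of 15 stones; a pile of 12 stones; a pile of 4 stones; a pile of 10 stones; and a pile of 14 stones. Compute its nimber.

Compute the nim-sum pairwise:
5 ^ 15 = 10
10 ^ 12 = 6
6 ^ 4 = 2
2 ^ 10 = 8
8 ^ 14 = 6

6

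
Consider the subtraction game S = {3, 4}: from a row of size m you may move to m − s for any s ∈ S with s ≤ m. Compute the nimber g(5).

Build the Grundy sequence with g(k) = mex{g(k−s) : s ∈ {3, 4}, s ≤ k}:
k:     0  1  2  3  4  5
g(k):  0  0  0  1  1  1
So g(5) = 1.

1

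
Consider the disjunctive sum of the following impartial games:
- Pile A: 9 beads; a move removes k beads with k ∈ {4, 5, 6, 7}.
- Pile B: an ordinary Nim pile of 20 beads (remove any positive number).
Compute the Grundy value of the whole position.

Grundy values for pile A (subtraction set {4, 5, 6, 7}):
k:     0  1  2  3  4  5  6  7  8  9
g(k):  0  0  0  0  1  1  1  1  2  2
So g(9) = 2.
Pile B is a plain Nim pile of size 20, so its Grundy value is 20.
The value of a disjunctive sum is the nim-sum of the parts.
Combined value = 2 ⊕ 20 = 22.

22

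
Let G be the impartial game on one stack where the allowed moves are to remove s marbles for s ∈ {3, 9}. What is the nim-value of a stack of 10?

Grundy values for subtraction set {3, 9}:
k:     0  1  2  3  4  5  6  7  8  9 10
g(k):  0  0  0  1  1  1  0  0  0  1  1
So g(10) = 1.

1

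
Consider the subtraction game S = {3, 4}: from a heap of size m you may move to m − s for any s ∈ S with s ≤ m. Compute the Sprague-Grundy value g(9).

Grundy values for subtraction set {3, 4}:
k:     0  1  2  3  4  5  6  7  8  9
g(k):  0  0  0  1  1  1  2  0  0  0
So g(9) = 0.

0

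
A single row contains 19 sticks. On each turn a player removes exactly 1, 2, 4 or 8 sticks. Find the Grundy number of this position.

Grundy values for subtraction set {1, 2, 4, 8}:
k:     0  1  2  3  4  5  6  7  8  9 10 11 12 13 14 15 16 17 18 19
g(k):  0  1  2  0  1  2  0  1  2  0  1  2  0  1  2  0  1  2  0  1
So g(19) = 1.

1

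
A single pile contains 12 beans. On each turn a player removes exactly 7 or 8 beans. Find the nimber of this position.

Grundy values for subtraction set {7, 8}:
g(0) = mex{} = 0
g(1) = mex{} = 0
g(2) = mex{} = 0
g(3) = mex{} = 0
g(4) = mex{} = 0
g(5) = mex{} = 0
g(6) = mex{} = 0
g(7) = mex{0} = 1
g(8) = mex{0} = 1
g(9) = mex{0} = 1
g(10) = mex{0} = 1
g(11) = mex{0} = 1
g(12) = mex{0} = 1
So g(12) = 1.

1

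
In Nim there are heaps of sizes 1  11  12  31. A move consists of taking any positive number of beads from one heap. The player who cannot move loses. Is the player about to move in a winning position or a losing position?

Winning position

Write each in binary and XOR column by column:
  00001  (1)
  01011  (11)
  01100  (12)
  11111  (31)
  -----
  11001  (25)
The nim-sum is 25 ≠ 0, so this is an N-position: the player to move can win.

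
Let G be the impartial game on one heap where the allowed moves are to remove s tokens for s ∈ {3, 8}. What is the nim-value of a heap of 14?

Grundy values for subtraction set {3, 8}:
k:     0  1  2  3  4  5  6  7  8  9 10 11 12 13 14
g(k):  0  0  0  1  1  1  0  0  2  1  1  0  0  0  1
So g(14) = 1.

1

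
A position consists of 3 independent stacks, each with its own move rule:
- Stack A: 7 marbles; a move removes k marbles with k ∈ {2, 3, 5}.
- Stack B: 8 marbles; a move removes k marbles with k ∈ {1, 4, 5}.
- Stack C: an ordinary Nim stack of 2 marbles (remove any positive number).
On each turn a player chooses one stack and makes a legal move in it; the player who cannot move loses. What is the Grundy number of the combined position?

2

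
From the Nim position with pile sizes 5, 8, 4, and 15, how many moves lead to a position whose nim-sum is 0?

3

Compute the nim-sum pairwise:
5 XOR 8 = 13
13 XOR 4 = 9
9 XOR 15 = 6
The overall nim-sum is X = 6. A pile of size p has a winning move iff p XOR X < p (reduce it to p XOR X).
  5: 5 XOR 6 = 3 < 5 — winning move (to 3).
  8: 8 XOR 6 = 14 ≥ 8 — no move.
  4: 4 XOR 6 = 2 < 4 — winning move (to 2).
  15: 15 XOR 6 = 9 < 15 — winning move (to 9).
That gives 3 winning moves.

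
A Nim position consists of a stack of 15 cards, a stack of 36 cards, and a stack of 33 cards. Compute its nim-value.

10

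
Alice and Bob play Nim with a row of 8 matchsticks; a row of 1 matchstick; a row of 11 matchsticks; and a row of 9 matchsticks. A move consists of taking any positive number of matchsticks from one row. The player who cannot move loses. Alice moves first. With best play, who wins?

Alice wins

Write each in binary and XOR column by column:
  1000  (8)
  0001  (1)
  1011  (11)
  1001  (9)
  ----
  1011  (11)
The nim-sum is 11 ≠ 0, so this is an N-position: the player to move can win; Alice has a winning move.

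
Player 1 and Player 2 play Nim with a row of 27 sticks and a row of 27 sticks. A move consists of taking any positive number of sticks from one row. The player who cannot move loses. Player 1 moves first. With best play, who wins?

Player 2 wins

Nim-sum: 27 ⊕ 27 = 0.
The nim-sum is 0, so this is a P-position: the player to move is in a losing position under optimal play; Player 1 is about to move from it and so loses — Player 2 wins.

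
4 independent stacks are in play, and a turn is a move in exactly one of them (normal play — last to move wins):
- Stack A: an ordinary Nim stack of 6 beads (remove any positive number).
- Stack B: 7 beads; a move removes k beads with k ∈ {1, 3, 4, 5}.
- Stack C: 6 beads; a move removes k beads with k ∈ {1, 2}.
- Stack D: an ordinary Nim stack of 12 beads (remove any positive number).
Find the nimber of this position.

Stack A is a plain Nim stack of size 6, so its Grundy value is 6.
Build the Grundy sequence for stack B with g(k) = mex{g(k−s) : s ∈ {1, 3, 4, 5}, s ≤ k}:
g(0) = mex{} = 0
g(1) = mex{0} = 1
g(2) = mex{1} = 0
g(3) = mex{0} = 1
g(4) = mex{0,1} = 2
g(5) = mex{0,1,2} = 3
g(6) = mex{0,1,3} = 2
g(7) = mex{0,1,2} = 3
So g(7) = 3.
Build the Grundy sequence for stack C with g(k) = mex{g(k−s) : s ∈ {1, 2}, s ≤ k}:
k:     0  1  2  3  4  5  6
g(k):  0  1  2  0  1  2  0
So g(6) = 0.
Stack D is a plain Nim stack of size 12, so its Grundy value is 12.
The value of a disjunctive sum is the nim-sum of the parts.
Combined value = 6 XOR 3 XOR 0 XOR 12 = 9.

9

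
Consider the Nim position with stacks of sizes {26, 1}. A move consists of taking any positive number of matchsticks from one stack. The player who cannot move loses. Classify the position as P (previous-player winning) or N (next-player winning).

Nim-sum: 26 ⊕ 1 = 27.
The nim-sum is 27 ≠ 0, so this is an N-position: the player to move can win.

N-position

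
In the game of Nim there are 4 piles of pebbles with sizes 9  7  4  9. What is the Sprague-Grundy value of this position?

Nim-sum: 9 XOR 7 XOR 4 XOR 9 = 3.

3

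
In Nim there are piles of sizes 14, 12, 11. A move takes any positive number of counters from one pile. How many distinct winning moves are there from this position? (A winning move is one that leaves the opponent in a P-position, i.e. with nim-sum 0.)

3

Nim-sum: 14 ⊕ 12 ⊕ 11 = 9.
The overall nim-sum is X = 9. A pile of size p has a winning move iff p XOR X < p (reduce it to p XOR X).
  14: 14 XOR 9 = 7 < 14 — winning move (to 7).
  12: 12 XOR 9 = 5 < 12 — winning move (to 5).
  11: 11 XOR 9 = 2 < 11 — winning move (to 2).
That gives 3 winning moves.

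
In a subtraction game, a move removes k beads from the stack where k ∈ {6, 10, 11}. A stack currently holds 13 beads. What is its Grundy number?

2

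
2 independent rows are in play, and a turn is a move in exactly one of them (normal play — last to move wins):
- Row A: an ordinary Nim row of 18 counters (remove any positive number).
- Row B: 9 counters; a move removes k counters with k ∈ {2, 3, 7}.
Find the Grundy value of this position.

Row A is a plain Nim row of size 18, so its Grundy value is 18.
Grundy values for row B (subtraction set {2, 3, 7}):
k:     0  1  2  3  4  5  6  7  8  9
g(k):  0  0  1  1  2  0  0  1  1  2
So g(9) = 2.
By the Sprague-Grundy theorem, the Grundy value of a sum of independent games is the XOR of the component values.
Combined value = 18 ⊕ 2 = 16.

16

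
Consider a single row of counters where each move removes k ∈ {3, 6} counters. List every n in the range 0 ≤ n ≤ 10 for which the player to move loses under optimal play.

0, 1, 2, 9, 10

Build the Grundy sequence with g(k) = mex{g(k−s) : s ∈ {3, 6}, s ≤ k}:
k:     0  1  2  3  4  5  6  7  8  9 10
g(k):  0  0  0  1  1  1  2  2  2  0  0
The P-positions (g = 0) in 0..10 are 0, 1, 2, 9, 10.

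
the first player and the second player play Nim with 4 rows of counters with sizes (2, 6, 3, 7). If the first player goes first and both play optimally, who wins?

the second player wins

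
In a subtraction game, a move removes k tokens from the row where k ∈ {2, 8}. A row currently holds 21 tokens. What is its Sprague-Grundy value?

Grundy values for subtraction set {2, 8}:
k:     0  1  2  3  4  5  6  7  8  9 10 11 12 13 14 15 16 17 18 19 20 21
g(k):  0  0  1  1  0  0  1  1  2  2  0  0  1  1  0  0  1  1  2  2  0  0
So g(21) = 0.

0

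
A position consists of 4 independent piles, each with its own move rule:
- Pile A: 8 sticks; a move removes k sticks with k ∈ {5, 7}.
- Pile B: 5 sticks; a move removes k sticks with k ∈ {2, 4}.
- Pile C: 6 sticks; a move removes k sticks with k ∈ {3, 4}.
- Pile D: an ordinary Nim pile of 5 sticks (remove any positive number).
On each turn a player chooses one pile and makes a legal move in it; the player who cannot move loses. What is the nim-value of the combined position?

4

For pile A, compute g(0), g(1), … with moves {5, 7}:
g(0) = mex{} = 0
g(1) = mex{} = 0
g(2) = mex{} = 0
g(3) = mex{} = 0
g(4) = mex{} = 0
g(5) = mex{0} = 1
g(6) = mex{0} = 1
g(7) = mex{0} = 1
g(8) = mex{0} = 1
So g(8) = 1.
For pile B, compute g(0), g(1), … with moves {2, 4}:
k:     0  1  2  3  4  5
g(k):  0  0  1  1  2  2
So g(5) = 2.
For pile C, compute g(0), g(1), … with moves {3, 4}:
k:     0  1  2  3  4  5  6
g(k):  0  0  0  1  1  1  2
So g(6) = 2.
Pile D is a plain Nim pile of size 5, so its Grundy value is 5.
By the Sprague-Grundy theorem, the Grundy value of a sum of independent games is the XOR of the component values.
Combined value = 1 XOR 2 XOR 2 XOR 5 = 4.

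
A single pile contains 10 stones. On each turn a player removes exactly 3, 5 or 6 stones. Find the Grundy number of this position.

0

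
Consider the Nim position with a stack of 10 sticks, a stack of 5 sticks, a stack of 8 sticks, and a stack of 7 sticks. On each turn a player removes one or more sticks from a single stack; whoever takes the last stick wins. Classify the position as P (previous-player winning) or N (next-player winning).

Write each in binary and XOR column by column:
  1010  (10)
  0101  (5)
  1000  (8)
  0111  (7)
  ----
  0000  (0)
The nim-sum is 0, so this is a P-position: the player to move is in a losing position under optimal play.

P-position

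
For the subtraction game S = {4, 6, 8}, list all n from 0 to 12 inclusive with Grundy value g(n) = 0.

0, 1, 2, 3, 12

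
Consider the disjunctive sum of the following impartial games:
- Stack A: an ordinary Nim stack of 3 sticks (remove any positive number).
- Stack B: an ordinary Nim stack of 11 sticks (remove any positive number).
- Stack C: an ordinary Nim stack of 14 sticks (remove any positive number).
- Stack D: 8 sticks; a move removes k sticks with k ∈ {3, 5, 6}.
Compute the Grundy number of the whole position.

Stack A is a plain Nim stack of size 3, so its Grundy value is 3.
Stack B is a plain Nim stack of size 11, so its Grundy value is 11.
Stack C is a plain Nim stack of size 14, so its Grundy value is 14.
Grundy values for stack D (subtraction set {3, 5, 6}):
k:     0  1  2  3  4  5  6  7  8
g(k):  0  0  0  1  1  1  2  2  2
So g(8) = 2.
The value of a disjunctive sum is the nim-sum of the parts.
Combined value = 3 ⊕ 11 ⊕ 14 ⊕ 2 = 4.

4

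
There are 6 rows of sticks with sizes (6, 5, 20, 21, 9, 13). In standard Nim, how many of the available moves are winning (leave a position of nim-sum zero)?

Compute the nim-sum pairwise:
6 ⊕ 5 = 3
3 ⊕ 20 = 23
23 ⊕ 21 = 2
2 ⊕ 9 = 11
11 ⊕ 13 = 6
The overall nim-sum is X = 6. A row of size p has a winning move iff p XOR X < p (reduce it to p XOR X).
  6: 6 XOR 6 = 0 < 6 — winning move (to 0).
  5: 5 XOR 6 = 3 < 5 — winning move (to 3).
  20: 20 XOR 6 = 18 < 20 — winning move (to 18).
  21: 21 XOR 6 = 19 < 21 — winning move (to 19).
  9: 9 XOR 6 = 15 ≥ 9 — no move.
  13: 13 XOR 6 = 11 < 13 — winning move (to 11).
That gives 5 winning moves.

5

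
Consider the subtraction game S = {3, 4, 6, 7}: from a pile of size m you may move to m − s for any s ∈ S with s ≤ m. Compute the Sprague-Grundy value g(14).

Grundy values for subtraction set {3, 4, 6, 7}:
k:     0  1  2  3  4  5  6  7  8  9 10 11 12 13 14
g(k):  0  0  0  1  1  1  2  2  2  3  0  0  0  1  1
So g(14) = 1.

1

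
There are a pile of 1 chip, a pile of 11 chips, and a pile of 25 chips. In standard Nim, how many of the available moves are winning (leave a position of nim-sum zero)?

Compute the nim-sum pairwise:
1 XOR 11 = 10
10 XOR 25 = 19
The overall nim-sum is X = 19. A pile of size p has a winning move iff p XOR X < p (reduce it to p XOR X).
  1: 1 XOR 19 = 18 ≥ 1 — no move.
  11: 11 XOR 19 = 24 ≥ 11 — no move.
  25: 25 XOR 19 = 10 < 25 — winning move (to 10).
That gives 1 winning move.

1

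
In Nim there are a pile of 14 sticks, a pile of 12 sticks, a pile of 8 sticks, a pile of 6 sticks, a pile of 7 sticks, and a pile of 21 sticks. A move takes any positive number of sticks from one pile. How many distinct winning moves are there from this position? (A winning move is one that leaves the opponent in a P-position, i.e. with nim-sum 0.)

1

Write each in binary and XOR column by column:
  01110  (14)
  01100  (12)
  01000  (8)
  00110  (6)
  00111  (7)
  10101  (21)
  -----
  11110  (30)
The overall nim-sum is X = 30. A pile of size p has a winning move iff p XOR X < p (reduce it to p XOR X).
  14: 14 XOR 30 = 16 ≥ 14 — no move.
  12: 12 XOR 30 = 18 ≥ 12 — no move.
  8: 8 XOR 30 = 22 ≥ 8 — no move.
  6: 6 XOR 30 = 24 ≥ 6 — no move.
  7: 7 XOR 30 = 25 ≥ 7 — no move.
  21: 21 XOR 30 = 11 < 21 — winning move (to 11).
That gives 1 winning move.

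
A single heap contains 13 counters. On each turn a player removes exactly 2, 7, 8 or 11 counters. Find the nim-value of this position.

2

Grundy values for subtraction set {2, 7, 8, 11}:
k:     0  1  2  3  4  5  6  7  8  9 10 11 12 13
g(k):  0  0  1  1  0  0  1  1  2  2  0  3  1  2
So g(13) = 2.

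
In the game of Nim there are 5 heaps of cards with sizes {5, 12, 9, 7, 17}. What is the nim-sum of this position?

22

Nim-sum: 5 ^ 12 ^ 9 ^ 7 ^ 17 = 22.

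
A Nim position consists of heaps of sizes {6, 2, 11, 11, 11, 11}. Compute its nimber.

4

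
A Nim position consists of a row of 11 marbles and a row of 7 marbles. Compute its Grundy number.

In binary:
  1011  (11)
  0111  (7)
  ----
  1100  (12)

12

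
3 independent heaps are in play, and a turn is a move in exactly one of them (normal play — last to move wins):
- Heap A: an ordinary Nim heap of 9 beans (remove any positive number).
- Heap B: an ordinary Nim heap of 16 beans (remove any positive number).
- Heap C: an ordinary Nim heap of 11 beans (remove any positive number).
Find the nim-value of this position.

Heap A is a plain Nim heap of size 9, so its Grundy value is 9.
Heap B is a plain Nim heap of size 16, so its Grundy value is 16.
Heap C is a plain Nim heap of size 11, so its Grundy value is 11.
The value of a disjunctive sum is the nim-sum of the parts.
Combined value = 9 ⊕ 16 ⊕ 11 = 18.

18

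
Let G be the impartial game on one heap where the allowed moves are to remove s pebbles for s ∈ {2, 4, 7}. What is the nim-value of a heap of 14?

Grundy values for subtraction set {2, 4, 7}:
k:     0  1  2  3  4  5  6  7  8  9 10 11 12 13 14
g(k):  0  0  1  1  2  2  0  3  1  0  2  1  0  2  1
So g(14) = 1.

1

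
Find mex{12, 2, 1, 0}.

3

The values 0, 1, 2 are all present; 3 is the first non-negative integer missing from the set.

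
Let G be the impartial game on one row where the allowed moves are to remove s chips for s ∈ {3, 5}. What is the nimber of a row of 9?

0

Build the Grundy sequence with g(k) = mex{g(k−s) : s ∈ {3, 5}, s ≤ k}:
g(0) = mex{} = 0
g(1) = mex{} = 0
g(2) = mex{} = 0
g(3) = mex{0} = 1
g(4) = mex{0} = 1
g(5) = mex{0} = 1
g(6) = mex{0,1} = 2
g(7) = mex{0,1} = 2
g(8) = mex{1} = 0
g(9) = mex{1,2} = 0
So g(9) = 0.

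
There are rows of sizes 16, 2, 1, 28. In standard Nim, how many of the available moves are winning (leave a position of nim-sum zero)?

1

Nim-sum: 16 ^ 2 ^ 1 ^ 28 = 15.
The overall nim-sum is X = 15. A row of size p has a winning move iff p XOR X < p (reduce it to p XOR X).
  16: 16 XOR 15 = 31 ≥ 16 — no move.
  2: 2 XOR 15 = 13 ≥ 2 — no move.
  1: 1 XOR 15 = 14 ≥ 1 — no move.
  28: 28 XOR 15 = 19 < 28 — winning move (to 19).
That gives 1 winning move.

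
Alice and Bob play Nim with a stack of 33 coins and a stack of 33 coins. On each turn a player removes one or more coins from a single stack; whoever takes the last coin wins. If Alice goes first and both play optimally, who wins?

Bob wins

Nim-sum: 33 ^ 33 = 0.
The nim-sum is 0, so this is a P-position: the player to move is in a losing position under optimal play; Alice is about to move from it and so loses — Bob wins.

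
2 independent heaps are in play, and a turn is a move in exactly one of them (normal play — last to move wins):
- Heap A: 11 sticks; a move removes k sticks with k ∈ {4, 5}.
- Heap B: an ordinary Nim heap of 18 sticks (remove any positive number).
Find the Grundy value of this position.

18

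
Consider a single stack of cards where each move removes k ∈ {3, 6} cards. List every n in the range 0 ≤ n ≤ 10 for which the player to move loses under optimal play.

Compute g(0), g(1), … for moves {3, 6}:
k:     0  1  2  3  4  5  6  7  8  9 10
g(k):  0  0  0  1  1  1  2  2  2  0  0
The P-positions (g = 0) in 0..10 are 0, 1, 2, 9, 10.

0, 1, 2, 9, 10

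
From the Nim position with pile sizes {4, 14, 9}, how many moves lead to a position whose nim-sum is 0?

1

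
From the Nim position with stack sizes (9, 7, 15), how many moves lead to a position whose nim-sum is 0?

Write each in binary and XOR column by column:
  1001  (9)
  0111  (7)
  1111  (15)
  ----
  0001  (1)
The overall nim-sum is X = 1. A stack of size p has a winning move iff p XOR X < p (reduce it to p XOR X).
  9: 9 XOR 1 = 8 < 9 — winning move (to 8).
  7: 7 XOR 1 = 6 < 7 — winning move (to 6).
  15: 15 XOR 1 = 14 < 15 — winning move (to 14).
That gives 3 winning moves.

3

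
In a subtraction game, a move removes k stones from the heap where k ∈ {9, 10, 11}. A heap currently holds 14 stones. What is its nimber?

Compute g(0), g(1), … for moves {9, 10, 11}:
g(0) = mex{} = 0
g(1) = mex{} = 0
g(2) = mex{} = 0
g(3) = mex{} = 0
g(4) = mex{} = 0
g(5) = mex{} = 0
g(6) = mex{} = 0
g(7) = mex{} = 0
g(8) = mex{} = 0
g(9) = mex{0} = 1
g(10) = mex{0} = 1
g(11) = mex{0} = 1
g(12) = mex{0} = 1
g(13) = mex{0} = 1
g(14) = mex{0} = 1
So g(14) = 1.

1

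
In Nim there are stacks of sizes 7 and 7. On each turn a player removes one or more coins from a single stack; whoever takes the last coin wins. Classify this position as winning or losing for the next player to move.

Nim-sum: 7 ^ 7 = 0.
The nim-sum is 0, so this is a P-position: the player to move is in a losing position under optimal play.

Losing position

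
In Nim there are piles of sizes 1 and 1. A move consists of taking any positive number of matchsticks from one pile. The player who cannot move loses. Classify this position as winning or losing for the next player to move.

Losing position

Compute the nim-sum pairwise:
1 ^ 1 = 0
The nim-sum is 0, so this is a P-position: the player to move is in a losing position under optimal play.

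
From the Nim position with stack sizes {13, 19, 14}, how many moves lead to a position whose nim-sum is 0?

1

Nim-sum: 13 ^ 19 ^ 14 = 16.
The overall nim-sum is X = 16. A stack of size p has a winning move iff p XOR X < p (reduce it to p XOR X).
  13: 13 XOR 16 = 29 ≥ 13 — no move.
  19: 19 XOR 16 = 3 < 19 — winning move (to 3).
  14: 14 XOR 16 = 30 ≥ 14 — no move.
That gives 1 winning move.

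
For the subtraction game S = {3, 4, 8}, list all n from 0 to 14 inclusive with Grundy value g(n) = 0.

0, 1, 2, 7, 12, 13, 14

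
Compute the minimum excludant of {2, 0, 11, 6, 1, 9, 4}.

The values 0, 1, 2 are all present; 3 is the first non-negative integer missing from the set.

3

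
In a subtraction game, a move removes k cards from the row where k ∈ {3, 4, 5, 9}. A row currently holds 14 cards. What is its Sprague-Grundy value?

Build the Grundy sequence with g(k) = mex{g(k−s) : s ∈ {3, 4, 5, 9}, s ≤ k}:
g(0) = mex{} = 0
g(1) = mex{} = 0
g(2) = mex{} = 0
g(3) = mex{0} = 1
g(4) = mex{0} = 1
g(5) = mex{0} = 1
g(6) = mex{0,1} = 2
g(7) = mex{0,1} = 2
g(8) = mex{1} = 0
g(9) = mex{0,1,2} = 3
g(10) = mex{0,1,2} = 3
g(11) = mex{0,2} = 1
g(12) = mex{0,1,2,3} = 4
g(13) = mex{0,1,3} = 2
g(14) = mex{1,3} = 0
So g(14) = 0.

0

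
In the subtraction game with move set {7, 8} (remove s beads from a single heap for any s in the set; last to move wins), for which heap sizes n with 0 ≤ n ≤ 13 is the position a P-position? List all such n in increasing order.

Grundy values for subtraction set {7, 8}:
k:     0  1  2  3  4  5  6  7  8  9 10 11 12 13
g(k):  0  0  0  0  0  0  0  1  1  1  1  1  1  1
The P-positions (g = 0) in 0..13 are 0, 1, 2, 3, 4, 5, 6.

0, 1, 2, 3, 4, 5, 6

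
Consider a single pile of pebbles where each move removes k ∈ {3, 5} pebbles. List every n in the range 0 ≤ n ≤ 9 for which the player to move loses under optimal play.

0, 1, 2, 8, 9

Grundy values for subtraction set {3, 5}:
g(0) = mex{} = 0
g(1) = mex{} = 0
g(2) = mex{} = 0
g(3) = mex{0} = 1
g(4) = mex{0} = 1
g(5) = mex{0} = 1
g(6) = mex{0,1} = 2
g(7) = mex{0,1} = 2
g(8) = mex{1} = 0
g(9) = mex{1,2} = 0
The P-positions (g = 0) in 0..9 are 0, 1, 2, 8, 9.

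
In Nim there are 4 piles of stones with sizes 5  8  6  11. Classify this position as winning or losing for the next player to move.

Compute the nim-sum pairwise:
5 ⊕ 8 = 13
13 ⊕ 6 = 11
11 ⊕ 11 = 0
The nim-sum is 0, so this is a P-position: the player to move is in a losing position under optimal play.

Losing position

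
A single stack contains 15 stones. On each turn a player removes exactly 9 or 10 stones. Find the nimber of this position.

1

Build the Grundy sequence with g(k) = mex{g(k−s) : s ∈ {9, 10}, s ≤ k}:
k:     0  1  2  3  4  5  6  7  8  9 10 11 12 13 14 15
g(k):  0  0  0  0  0  0  0  0  0  1  1  1  1  1  1  1
So g(15) = 1.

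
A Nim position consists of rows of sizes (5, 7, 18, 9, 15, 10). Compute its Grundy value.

28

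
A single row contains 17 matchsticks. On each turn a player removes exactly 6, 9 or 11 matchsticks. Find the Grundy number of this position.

Grundy values for subtraction set {6, 9, 11}:
k:     0  1  2  3  4  5  6  7  8  9 10 11 12 13 14 15 16 17
g(k):  0  0  0  0  0  0  1  1  1  1  1  1  2  2  2  2  2  0
So g(17) = 0.

0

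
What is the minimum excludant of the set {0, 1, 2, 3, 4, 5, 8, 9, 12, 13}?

The values 0, 1, 2, 3, 4, 5 are all present; 6 is the first non-negative integer missing from the set.

6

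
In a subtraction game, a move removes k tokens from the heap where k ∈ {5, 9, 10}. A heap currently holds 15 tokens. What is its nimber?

0

Compute g(0), g(1), … for moves {5, 9, 10}:
k:     0  1  2  3  4  5  6  7  8  9 10 11 12 13 14 15
g(k):  0  0  0  0  0  1  1  1  1  1  2  2  2  2  2  0
So g(15) = 0.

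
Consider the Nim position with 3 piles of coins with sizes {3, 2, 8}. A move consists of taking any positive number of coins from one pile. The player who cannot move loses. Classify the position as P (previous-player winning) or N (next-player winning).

In binary:
  0011  (3)
  0010  (2)
  1000  (8)
  ----
  1001  (9)
The nim-sum is 9 ≠ 0, so this is an N-position: the player to move can win.

N-position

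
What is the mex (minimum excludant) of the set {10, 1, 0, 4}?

The values 0, 1 are all present; 2 is the first non-negative integer missing from the set.

2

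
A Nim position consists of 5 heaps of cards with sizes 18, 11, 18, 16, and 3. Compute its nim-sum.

24

Compute the nim-sum pairwise:
18 ^ 11 = 25
25 ^ 18 = 11
11 ^ 16 = 27
27 ^ 3 = 24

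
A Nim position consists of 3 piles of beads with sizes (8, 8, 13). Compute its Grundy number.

13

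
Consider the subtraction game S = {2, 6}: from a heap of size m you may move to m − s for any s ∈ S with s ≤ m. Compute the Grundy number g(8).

Build the Grundy sequence with g(k) = mex{g(k−s) : s ∈ {2, 6}, s ≤ k}:
k:     0  1  2  3  4  5  6  7  8
g(k):  0  0  1  1  0  0  1  1  0
So g(8) = 0.

0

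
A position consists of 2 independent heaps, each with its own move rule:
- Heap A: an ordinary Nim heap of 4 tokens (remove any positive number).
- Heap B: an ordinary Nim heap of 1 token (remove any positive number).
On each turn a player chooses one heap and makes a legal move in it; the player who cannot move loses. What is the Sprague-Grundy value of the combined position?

5

Heap A is a plain Nim heap of size 4, so its Grundy value is 4.
Heap B is a plain Nim heap of size 1, so its Grundy value is 1.
The value of a disjunctive sum is the nim-sum of the parts.
Combined value = 4 ⊕ 1 = 5.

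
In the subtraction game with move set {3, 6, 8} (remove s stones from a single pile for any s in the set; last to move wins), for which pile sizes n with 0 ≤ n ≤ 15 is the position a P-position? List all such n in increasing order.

0, 1, 2, 11, 12, 13

Compute g(0), g(1), … for moves {3, 6, 8}:
k:     0  1  2  3  4  5  6  7  8  9 10 11 12 13 14 15
g(k):  0  0  0  1  1  1  2  2  2  3  3  0  0  0  1  1
The P-positions (g = 0) in 0..15 are 0, 1, 2, 11, 12, 13.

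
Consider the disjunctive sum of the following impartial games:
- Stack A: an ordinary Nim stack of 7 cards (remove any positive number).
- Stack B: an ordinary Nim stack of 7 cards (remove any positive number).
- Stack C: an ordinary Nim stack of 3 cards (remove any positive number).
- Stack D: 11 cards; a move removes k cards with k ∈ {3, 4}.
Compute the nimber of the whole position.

Stack A is a plain Nim stack of size 7, so its Grundy value is 7.
Stack B is a plain Nim stack of size 7, so its Grundy value is 7.
Stack C is a plain Nim stack of size 3, so its Grundy value is 3.
Grundy values for stack D (subtraction set {3, 4}):
g(0) = mex{} = 0
g(1) = mex{} = 0
g(2) = mex{} = 0
g(3) = mex{0} = 1
g(4) = mex{0} = 1
g(5) = mex{0} = 1
g(6) = mex{0,1} = 2
g(7) = mex{1} = 0
g(8) = mex{1} = 0
g(9) = mex{1,2} = 0
g(10) = mex{0,2} = 1
g(11) = mex{0} = 1
So g(11) = 1.
The value of a disjunctive sum is the nim-sum of the parts.
Combined value = 7 XOR 7 XOR 3 XOR 1 = 2.

2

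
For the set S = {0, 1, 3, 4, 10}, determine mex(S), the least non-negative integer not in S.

The values 0, 1 are all present; 2 is the first non-negative integer missing from the set.

2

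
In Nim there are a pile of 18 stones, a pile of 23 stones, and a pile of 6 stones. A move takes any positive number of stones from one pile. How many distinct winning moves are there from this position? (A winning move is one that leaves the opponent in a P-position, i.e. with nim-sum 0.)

3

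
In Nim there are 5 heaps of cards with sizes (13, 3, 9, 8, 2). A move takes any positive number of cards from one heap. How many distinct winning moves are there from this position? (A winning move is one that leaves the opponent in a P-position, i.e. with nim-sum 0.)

Nim-sum: 13 XOR 3 XOR 9 XOR 8 XOR 2 = 13.
The overall nim-sum is X = 13. A heap of size p has a winning move iff p XOR X < p (reduce it to p XOR X).
  13: 13 XOR 13 = 0 < 13 — winning move (to 0).
  3: 3 XOR 13 = 14 ≥ 3 — no move.
  9: 9 XOR 13 = 4 < 9 — winning move (to 4).
  8: 8 XOR 13 = 5 < 8 — winning move (to 5).
  2: 2 XOR 13 = 15 ≥ 2 — no move.
That gives 3 winning moves.

3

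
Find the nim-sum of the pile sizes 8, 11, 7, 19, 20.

Write each in binary and XOR column by column:
  01000  (8)
  01011  (11)
  00111  (7)
  10011  (19)
  10100  (20)
  -----
  00011  (3)

3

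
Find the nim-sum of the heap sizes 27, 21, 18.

Bitwise XOR of the heap sizes:
  11011  (27)
  10101  (21)
  10010  (18)
  -----
  11100  (28)

28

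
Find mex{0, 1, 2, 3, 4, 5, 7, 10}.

The values 0, 1, 2, 3, 4, 5 are all present; 6 is the first non-negative integer missing from the set.

6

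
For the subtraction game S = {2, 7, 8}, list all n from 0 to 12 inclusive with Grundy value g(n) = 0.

0, 1, 4, 5, 10

Grundy values for subtraction set {2, 7, 8}:
k:     0  1  2  3  4  5  6  7  8  9 10 11 12
g(k):  0  0  1  1  0  0  1  1  2  2  0  3  1
The P-positions (g = 0) in 0..12 are 0, 1, 4, 5, 10.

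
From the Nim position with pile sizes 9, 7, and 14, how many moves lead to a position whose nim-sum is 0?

Write each in binary and XOR column by column:
  1001  (9)
  0111  (7)
  1110  (14)
  ----
  0000  (0)
The nim-sum is already 0, so every move leaves a nonzero nim-sum — there are no winning moves.

0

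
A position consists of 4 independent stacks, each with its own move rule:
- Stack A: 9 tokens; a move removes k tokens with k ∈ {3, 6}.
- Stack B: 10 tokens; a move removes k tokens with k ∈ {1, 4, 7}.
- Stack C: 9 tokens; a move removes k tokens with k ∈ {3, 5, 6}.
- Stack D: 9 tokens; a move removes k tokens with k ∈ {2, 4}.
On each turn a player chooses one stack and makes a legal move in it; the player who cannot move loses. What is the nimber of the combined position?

1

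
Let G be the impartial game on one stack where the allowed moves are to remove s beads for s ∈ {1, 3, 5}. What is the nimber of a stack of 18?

Build the Grundy sequence with g(k) = mex{g(k−s) : s ∈ {1, 3, 5}, s ≤ k}:
k:     0  1  2  3  4  5  6  7  8  9 10 11 12 13 14 15 16 17 18
g(k):  0  1  0  1  0  1  0  1  0  1  0  1  0  1  0  1  0  1  0
So g(18) = 0.

0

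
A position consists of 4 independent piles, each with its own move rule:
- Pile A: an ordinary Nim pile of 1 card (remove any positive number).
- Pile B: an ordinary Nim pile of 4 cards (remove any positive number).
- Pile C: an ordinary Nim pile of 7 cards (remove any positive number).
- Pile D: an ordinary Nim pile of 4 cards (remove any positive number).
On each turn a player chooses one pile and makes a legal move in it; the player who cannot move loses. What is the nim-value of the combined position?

Pile A is a plain Nim pile of size 1, so its Grundy value is 1.
Pile B is a plain Nim pile of size 4, so its Grundy value is 4.
Pile C is a plain Nim pile of size 7, so its Grundy value is 7.
Pile D is a plain Nim pile of size 4, so its Grundy value is 4.
The value of a disjunctive sum is the nim-sum of the parts.
Combined value = 1 ⊕ 4 ⊕ 7 ⊕ 4 = 6.

6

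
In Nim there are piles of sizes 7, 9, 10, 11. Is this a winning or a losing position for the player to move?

Winning position

Compute the nim-sum pairwise:
7 XOR 9 = 14
14 XOR 10 = 4
4 XOR 11 = 15
The nim-sum is 15 ≠ 0, so this is an N-position: the player to move can win.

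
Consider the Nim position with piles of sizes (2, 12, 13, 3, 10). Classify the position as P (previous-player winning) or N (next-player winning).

Compute the nim-sum pairwise:
2 XOR 12 = 14
14 XOR 13 = 3
3 XOR 3 = 0
0 XOR 10 = 10
The nim-sum is 10 ≠ 0, so this is an N-position: the player to move can win.

N-position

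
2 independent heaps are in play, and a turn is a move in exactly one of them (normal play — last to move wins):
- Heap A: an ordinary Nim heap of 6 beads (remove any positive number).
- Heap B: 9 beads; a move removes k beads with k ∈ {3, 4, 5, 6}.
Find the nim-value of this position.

Heap A is a plain Nim heap of size 6, so its Grundy value is 6.
Build the Grundy sequence for heap B with g(k) = mex{g(k−s) : s ∈ {3, 4, 5, 6}, s ≤ k}:
g(0) = mex{} = 0
g(1) = mex{} = 0
g(2) = mex{} = 0
g(3) = mex{0} = 1
g(4) = mex{0} = 1
g(5) = mex{0} = 1
g(6) = mex{0,1} = 2
g(7) = mex{0,1} = 2
g(8) = mex{0,1} = 2
g(9) = mex{1,2} = 0
So g(9) = 0.
By the Sprague-Grundy theorem, the Grundy value of a sum of independent games is the XOR of the component values.
Combined value = 6 XOR 0 = 6.

6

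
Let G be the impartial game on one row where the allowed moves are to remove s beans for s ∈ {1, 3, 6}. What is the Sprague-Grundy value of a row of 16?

Build the Grundy sequence with g(k) = mex{g(k−s) : s ∈ {1, 3, 6}, s ≤ k}:
k:     0  1  2  3  4  5  6  7  8  9 10 11 12 13 14 15 16
g(k):  0  1  0  1  0  1  2  3  2  0  1  0  1  0  1  2  3
So g(16) = 3.

3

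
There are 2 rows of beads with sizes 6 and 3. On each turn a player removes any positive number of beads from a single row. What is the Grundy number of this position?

5

In binary:
  110  (6)
  011  (3)
  ---
  101  (5)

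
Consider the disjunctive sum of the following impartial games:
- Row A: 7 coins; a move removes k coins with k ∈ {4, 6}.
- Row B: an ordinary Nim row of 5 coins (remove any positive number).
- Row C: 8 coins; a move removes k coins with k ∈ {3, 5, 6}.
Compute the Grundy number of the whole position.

For row A, compute g(0), g(1), … with moves {4, 6}:
k:     0  1  2  3  4  5  6  7
g(k):  0  0  0  0  1  1  1  1
So g(7) = 1.
Row B is a plain Nim row of size 5, so its Grundy value is 5.
Build the Grundy sequence for row C with g(k) = mex{g(k−s) : s ∈ {3, 5, 6}, s ≤ k}:
k:     0  1  2  3  4  5  6  7  8
g(k):  0  0  0  1  1  1  2  2  2
So g(8) = 2.
By the Sprague-Grundy theorem, the Grundy value of a sum of independent games is the XOR of the component values.
Combined value = 1 ⊕ 5 ⊕ 2 = 6.

6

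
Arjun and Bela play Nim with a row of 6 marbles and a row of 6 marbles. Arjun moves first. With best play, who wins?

Nim-sum: 6 ^ 6 = 0.
The nim-sum is 0, so this is a P-position: the player to move is in a losing position under optimal play; Arjun is about to move from it and so loses — Bela wins.

Bela wins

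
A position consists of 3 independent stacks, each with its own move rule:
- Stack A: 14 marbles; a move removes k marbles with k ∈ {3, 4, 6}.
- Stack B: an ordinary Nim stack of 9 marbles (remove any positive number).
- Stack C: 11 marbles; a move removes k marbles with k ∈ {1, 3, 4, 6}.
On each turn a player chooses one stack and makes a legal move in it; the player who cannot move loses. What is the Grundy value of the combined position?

For stack A, compute g(0), g(1), … with moves {3, 4, 6}:
g(0) = mex{} = 0
g(1) = mex{} = 0
g(2) = mex{} = 0
g(3) = mex{0} = 1
g(4) = mex{0} = 1
g(5) = mex{0} = 1
g(6) = mex{0,1} = 2
g(7) = mex{0,1} = 2
g(8) = mex{0,1} = 2
g(9) = mex{1,2} = 0
g(10) = mex{1,2} = 0
g(11) = mex{1,2} = 0
g(12) = mex{0,2} = 1
g(13) = mex{0,2} = 1
g(14) = mex{0,2} = 1
So g(14) = 1.
Stack B is a plain Nim stack of size 9, so its Grundy value is 9.
Grundy values for stack C (subtraction set {1, 3, 4, 6}):
k:     0  1  2  3  4  5  6  7  8  9 10 11
g(k):  0  1  0  1  2  3  2  0  1  0  1  2
So g(11) = 2.
By the Sprague-Grundy theorem, the Grundy value of a sum of independent games is the XOR of the component values.
Combined value = 1 ⊕ 9 ⊕ 2 = 10.

10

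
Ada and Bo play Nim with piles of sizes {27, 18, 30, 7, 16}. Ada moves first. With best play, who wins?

Bo wins

Nim-sum: 27 XOR 18 XOR 30 XOR 7 XOR 16 = 0.
The nim-sum is 0, so this is a P-position: the player to move is in a losing position under optimal play; Ada is about to move from it and so loses — Bo wins.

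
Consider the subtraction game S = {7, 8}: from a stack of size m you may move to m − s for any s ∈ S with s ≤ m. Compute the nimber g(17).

Build the Grundy sequence with g(k) = mex{g(k−s) : s ∈ {7, 8}, s ≤ k}:
k:     0  1  2  3  4  5  6  7  8  9 10 11 12 13 14 15 16 17
g(k):  0  0  0  0  0  0  0  1  1  1  1  1  1  1  2  0  0  0
So g(17) = 0.

0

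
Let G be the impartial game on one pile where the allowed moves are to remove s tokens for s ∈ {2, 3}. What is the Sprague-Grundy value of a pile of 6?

0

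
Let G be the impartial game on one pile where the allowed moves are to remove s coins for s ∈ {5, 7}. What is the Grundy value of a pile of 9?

1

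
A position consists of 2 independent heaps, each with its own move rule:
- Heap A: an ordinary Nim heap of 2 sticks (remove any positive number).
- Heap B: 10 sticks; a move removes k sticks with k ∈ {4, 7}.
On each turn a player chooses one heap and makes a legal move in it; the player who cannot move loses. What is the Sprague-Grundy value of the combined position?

0

Heap A is a plain Nim heap of size 2, so its Grundy value is 2.
Build the Grundy sequence for heap B with g(k) = mex{g(k−s) : s ∈ {4, 7}, s ≤ k}:
k:     0  1  2  3  4  5  6  7  8  9 10
g(k):  0  0  0  0  1  1  1  1  2  2  2
So g(10) = 2.
The value of a disjunctive sum is the nim-sum of the parts.
Combined value = 2 XOR 2 = 0.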